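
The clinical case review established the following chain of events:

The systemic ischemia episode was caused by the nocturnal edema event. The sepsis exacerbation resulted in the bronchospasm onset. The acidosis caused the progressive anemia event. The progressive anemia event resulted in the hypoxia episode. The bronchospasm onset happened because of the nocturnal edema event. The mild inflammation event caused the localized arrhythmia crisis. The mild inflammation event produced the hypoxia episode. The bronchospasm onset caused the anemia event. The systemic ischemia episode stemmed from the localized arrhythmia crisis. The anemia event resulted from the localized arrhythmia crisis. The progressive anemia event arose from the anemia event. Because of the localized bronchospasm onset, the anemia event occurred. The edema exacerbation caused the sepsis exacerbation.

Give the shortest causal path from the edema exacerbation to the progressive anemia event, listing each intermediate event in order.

the edema exacerbation → the sepsis exacerbation
the sepsis exacerbation → the bronchospasm onset
the bronchospasm onset → the anemia event
the anemia event → the progressive anemia event
Length: 4 steps.

the edema exacerbation → the sepsis exacerbation → the bronchospasm onset → the anemia event → the progressive anemia event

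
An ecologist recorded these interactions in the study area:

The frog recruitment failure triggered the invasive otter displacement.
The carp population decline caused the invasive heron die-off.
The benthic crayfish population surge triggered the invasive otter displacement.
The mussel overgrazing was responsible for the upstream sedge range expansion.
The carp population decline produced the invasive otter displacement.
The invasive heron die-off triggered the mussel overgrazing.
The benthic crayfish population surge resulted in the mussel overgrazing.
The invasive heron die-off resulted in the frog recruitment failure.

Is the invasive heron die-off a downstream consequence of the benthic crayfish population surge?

No

The benthic crayfish population surge leads to the mussel overgrazing, the upstream sedge range expansion, the invasive otter displacement; the invasive heron die-off is not among them.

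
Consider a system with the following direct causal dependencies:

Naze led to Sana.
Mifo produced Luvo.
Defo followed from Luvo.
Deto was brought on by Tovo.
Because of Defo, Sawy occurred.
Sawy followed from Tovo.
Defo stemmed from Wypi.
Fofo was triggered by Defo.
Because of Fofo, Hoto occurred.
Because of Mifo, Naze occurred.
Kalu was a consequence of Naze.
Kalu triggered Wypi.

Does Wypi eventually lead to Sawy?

Yes

There is a causal chain: Wypi → Defo → Sawy.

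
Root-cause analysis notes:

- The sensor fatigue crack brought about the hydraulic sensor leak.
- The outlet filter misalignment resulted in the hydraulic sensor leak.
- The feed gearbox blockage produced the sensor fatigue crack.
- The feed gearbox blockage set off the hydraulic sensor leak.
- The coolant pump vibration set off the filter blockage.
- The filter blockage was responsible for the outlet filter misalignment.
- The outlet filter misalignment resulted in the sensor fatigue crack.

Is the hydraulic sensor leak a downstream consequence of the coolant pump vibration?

There is a causal chain: the coolant pump vibration → the filter blockage → the outlet filter misalignment → the hydraulic sensor leak.

Yes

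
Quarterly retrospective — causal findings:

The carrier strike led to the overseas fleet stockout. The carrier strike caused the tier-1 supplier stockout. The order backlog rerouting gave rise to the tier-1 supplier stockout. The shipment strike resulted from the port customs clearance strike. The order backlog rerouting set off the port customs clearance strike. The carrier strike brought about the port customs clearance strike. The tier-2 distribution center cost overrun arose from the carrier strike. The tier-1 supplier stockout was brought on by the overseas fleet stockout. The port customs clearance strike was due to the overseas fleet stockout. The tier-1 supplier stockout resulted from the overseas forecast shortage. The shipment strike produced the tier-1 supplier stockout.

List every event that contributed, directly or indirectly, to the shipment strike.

Immediate cause of the shipment strike: the port customs clearance strike.
Further upstream: the carrier strike, the order backlog rerouting, the overseas fleet stockout.

the carrier strike, the order backlog rerouting, the overseas fleet stockout, the port customs clearance strike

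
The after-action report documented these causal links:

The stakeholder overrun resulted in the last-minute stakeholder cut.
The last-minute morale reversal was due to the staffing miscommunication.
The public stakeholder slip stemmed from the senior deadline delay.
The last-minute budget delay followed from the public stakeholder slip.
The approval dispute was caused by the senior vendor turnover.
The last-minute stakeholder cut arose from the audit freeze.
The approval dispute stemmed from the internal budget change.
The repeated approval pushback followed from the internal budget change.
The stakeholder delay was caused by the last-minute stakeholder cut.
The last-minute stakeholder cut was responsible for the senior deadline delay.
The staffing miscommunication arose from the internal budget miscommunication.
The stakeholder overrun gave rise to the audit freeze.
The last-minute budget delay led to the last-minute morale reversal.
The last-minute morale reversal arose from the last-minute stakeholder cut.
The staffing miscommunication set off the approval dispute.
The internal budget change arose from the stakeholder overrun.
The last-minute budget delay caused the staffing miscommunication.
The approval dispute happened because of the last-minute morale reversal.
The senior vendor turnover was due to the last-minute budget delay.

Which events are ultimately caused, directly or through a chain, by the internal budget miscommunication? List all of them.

the approval dispute, the last-minute morale reversal, the staffing miscommunication

Direct effects: the staffing miscommunication.
2 steps out: the last-minute morale reversal, the approval dispute.
Not reachable from it: the stakeholder overrun, the internal budget change, the audit freeze, the repeated approval pushback, the last-minute stakeholder cut, the stakeholder delay, the senior deadline delay, the public stakeholder slip, the last-minute budget delay, the senior vendor turnover.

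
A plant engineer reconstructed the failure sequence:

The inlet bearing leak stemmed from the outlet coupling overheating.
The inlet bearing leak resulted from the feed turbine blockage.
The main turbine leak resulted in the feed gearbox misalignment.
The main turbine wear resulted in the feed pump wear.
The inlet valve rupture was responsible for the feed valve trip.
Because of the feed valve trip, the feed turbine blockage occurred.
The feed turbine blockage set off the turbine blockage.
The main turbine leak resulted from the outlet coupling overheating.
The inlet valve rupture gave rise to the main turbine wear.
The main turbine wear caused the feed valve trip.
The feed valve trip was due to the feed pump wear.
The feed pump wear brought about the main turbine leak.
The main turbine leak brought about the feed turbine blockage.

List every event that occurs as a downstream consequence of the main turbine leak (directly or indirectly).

Direct effects: the feed gearbox misalignment, the feed turbine blockage.
2 steps out: the turbine blockage, the inlet bearing leak.
Not reachable from it: the inlet valve rupture, the main turbine wear, the outlet coupling overheating, the feed pump wear, the feed valve trip.

the feed gearbox misalignment, the feed turbine blockage, the inlet bearing leak, the turbine blockage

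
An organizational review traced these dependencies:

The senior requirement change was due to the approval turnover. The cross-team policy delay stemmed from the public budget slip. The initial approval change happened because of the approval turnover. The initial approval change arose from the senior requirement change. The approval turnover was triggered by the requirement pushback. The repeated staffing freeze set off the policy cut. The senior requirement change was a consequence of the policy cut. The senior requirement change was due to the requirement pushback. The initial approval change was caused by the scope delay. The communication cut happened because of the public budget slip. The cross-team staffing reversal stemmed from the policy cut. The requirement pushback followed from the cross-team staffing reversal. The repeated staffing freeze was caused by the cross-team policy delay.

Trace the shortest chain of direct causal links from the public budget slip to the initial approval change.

the public budget slip → the cross-team policy delay → the repeated staffing freeze → the policy cut → the senior requirement change → the initial approval change

the public budget slip → the cross-team policy delay
the cross-team policy delay → the repeated staffing freeze
the repeated staffing freeze → the policy cut
the policy cut → the senior requirement change
the senior requirement change → the initial approval change
Length: 5 steps.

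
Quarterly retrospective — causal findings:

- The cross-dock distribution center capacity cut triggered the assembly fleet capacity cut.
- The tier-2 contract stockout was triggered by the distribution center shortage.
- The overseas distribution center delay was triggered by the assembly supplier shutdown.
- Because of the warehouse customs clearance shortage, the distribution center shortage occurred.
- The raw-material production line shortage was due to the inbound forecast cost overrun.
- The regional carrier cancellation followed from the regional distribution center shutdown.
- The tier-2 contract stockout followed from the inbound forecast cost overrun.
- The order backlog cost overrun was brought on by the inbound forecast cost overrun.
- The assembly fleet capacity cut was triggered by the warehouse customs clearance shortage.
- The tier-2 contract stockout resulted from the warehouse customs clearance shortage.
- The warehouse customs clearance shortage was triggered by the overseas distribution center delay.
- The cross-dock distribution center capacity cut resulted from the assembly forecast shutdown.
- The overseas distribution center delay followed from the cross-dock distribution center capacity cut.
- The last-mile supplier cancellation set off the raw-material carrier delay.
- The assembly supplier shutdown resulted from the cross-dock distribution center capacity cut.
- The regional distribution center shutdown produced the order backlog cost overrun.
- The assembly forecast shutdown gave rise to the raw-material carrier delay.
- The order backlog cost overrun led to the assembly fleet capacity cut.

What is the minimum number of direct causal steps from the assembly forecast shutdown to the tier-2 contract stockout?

Shortest chain: the assembly forecast shutdown → the cross-dock distribution center capacity cut → the overseas distribution center delay → the warehouse customs clearance shortage → the tier-2 contract stockout.

4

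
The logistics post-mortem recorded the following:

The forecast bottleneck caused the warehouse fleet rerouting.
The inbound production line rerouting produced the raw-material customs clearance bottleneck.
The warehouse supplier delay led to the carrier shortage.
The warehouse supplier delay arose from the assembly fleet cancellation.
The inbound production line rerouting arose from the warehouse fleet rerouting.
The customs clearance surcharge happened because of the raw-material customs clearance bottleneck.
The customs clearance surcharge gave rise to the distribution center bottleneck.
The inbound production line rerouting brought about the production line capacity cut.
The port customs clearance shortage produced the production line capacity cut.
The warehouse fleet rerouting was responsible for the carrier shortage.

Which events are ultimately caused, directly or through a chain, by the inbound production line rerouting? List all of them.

the customs clearance surcharge, the distribution center bottleneck, the production line capacity cut, the raw-material customs clearance bottleneck

Direct effects: the raw-material customs clearance bottleneck, the production line capacity cut.
2 steps out: the customs clearance surcharge.
3 steps out: the distribution center bottleneck.
Not reachable from it: the assembly fleet cancellation, the forecast bottleneck, the warehouse fleet rerouting, the warehouse supplier delay, the carrier shortage, the port customs clearance shortage.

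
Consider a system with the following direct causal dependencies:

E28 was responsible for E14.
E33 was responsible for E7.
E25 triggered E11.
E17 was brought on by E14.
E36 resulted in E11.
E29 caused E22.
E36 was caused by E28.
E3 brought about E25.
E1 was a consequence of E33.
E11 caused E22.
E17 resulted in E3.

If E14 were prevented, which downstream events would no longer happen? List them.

E17, E25, E3

Downstream of E14: E17, E3, E25, E11, E22.
Of those, still caused via another path: E11, E22.
The remainder have no surviving cause.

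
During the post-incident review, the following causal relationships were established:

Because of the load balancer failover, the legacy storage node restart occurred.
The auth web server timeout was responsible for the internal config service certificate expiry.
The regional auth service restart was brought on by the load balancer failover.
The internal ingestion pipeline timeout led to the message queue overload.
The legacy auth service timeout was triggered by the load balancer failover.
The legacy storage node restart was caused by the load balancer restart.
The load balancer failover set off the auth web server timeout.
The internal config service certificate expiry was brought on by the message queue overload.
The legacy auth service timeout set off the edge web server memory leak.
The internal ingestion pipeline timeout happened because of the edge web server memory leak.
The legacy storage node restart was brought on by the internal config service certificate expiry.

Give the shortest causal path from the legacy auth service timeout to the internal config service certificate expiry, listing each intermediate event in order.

the legacy auth service timeout → the edge web server memory leak
the edge web server memory leak → the internal ingestion pipeline timeout
the internal ingestion pipeline timeout → the message queue overload
the message queue overload → the internal config service certificate expiry
Length: 4 steps.

the legacy auth service timeout → the edge web server memory leak → the internal ingestion pipeline timeout → the message queue overload → the internal config service certificate expiry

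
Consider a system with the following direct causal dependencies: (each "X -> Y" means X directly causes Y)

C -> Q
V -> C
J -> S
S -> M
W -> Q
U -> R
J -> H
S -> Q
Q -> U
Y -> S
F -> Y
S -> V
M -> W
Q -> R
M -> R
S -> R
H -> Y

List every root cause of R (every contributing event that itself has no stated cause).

F, J

Tracing upstream from R: R ← S ← J.
A separate upstream branch: R ← S ← Y ← F.
Each of those chain origins has no stated cause.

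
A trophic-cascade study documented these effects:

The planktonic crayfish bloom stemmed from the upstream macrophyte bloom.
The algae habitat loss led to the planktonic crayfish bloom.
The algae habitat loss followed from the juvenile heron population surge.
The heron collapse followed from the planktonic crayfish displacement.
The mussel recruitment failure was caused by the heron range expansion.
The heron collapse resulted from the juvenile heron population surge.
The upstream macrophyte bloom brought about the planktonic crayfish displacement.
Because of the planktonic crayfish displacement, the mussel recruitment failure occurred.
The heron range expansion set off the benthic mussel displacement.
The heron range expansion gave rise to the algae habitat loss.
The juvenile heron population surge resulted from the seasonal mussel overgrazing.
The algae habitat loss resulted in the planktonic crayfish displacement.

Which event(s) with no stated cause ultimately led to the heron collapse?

Tracing upstream from the heron collapse: the heron collapse ← the juvenile heron population surge ← the seasonal mussel overgrazing.
A separate upstream branch: the heron collapse ← the planktonic crayfish displacement ← the algae habitat loss ← the heron range expansion.
A separate upstream branch: the heron collapse ← the planktonic crayfish displacement ← the upstream macrophyte bloom.
Each of those chain origins has no stated cause.

the heron range expansion, the seasonal mussel overgrazing, the upstream macrophyte bloom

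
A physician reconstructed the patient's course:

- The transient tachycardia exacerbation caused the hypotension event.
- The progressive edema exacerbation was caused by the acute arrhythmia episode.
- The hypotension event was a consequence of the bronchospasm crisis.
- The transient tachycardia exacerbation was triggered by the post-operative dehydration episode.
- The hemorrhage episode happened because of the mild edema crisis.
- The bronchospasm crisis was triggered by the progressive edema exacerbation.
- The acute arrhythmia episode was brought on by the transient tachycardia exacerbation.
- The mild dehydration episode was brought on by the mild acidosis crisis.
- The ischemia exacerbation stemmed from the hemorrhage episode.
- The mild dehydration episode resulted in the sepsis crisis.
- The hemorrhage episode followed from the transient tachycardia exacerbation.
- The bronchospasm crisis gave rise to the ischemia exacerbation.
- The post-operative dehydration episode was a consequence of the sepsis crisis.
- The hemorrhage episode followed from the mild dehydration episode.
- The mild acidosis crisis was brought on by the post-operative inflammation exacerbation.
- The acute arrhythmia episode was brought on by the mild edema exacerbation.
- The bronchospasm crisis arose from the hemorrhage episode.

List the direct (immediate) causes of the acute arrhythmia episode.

the mild edema exacerbation, the transient tachycardia exacerbation

Upstream contributors include the post-operative inflammation exacerbation, the mild acidosis crisis, the mild dehydration episode, the sepsis crisis, the post-operative dehydration episode, but only the mild edema exacerbation, the transient tachycardia exacerbation feed directly into the acute arrhythmia episode.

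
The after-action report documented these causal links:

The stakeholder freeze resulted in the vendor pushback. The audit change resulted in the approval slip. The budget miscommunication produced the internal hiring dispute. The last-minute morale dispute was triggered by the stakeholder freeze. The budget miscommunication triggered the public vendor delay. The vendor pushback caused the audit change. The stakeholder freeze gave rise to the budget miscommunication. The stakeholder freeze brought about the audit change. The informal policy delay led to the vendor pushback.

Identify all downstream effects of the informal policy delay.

Direct effects: the vendor pushback.
2 steps out: the audit change.
3 steps out: the approval slip.
Not reachable from it: the stakeholder freeze, the budget miscommunication, the last-minute morale dispute, the internal hiring dispute, the public vendor delay.

the approval slip, the audit change, the vendor pushback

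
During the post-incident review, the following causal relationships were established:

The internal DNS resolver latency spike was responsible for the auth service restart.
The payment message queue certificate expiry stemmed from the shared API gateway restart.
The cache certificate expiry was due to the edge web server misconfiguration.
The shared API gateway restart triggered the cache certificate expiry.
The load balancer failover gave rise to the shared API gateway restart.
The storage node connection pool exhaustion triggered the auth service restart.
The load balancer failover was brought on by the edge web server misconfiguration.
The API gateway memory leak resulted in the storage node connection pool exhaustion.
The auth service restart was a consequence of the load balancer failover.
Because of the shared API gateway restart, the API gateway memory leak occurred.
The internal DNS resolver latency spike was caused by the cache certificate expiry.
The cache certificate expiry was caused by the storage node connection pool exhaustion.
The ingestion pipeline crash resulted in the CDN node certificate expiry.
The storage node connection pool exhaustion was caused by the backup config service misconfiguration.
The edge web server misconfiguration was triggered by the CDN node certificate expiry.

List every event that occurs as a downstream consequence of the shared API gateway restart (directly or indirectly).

the API gateway memory leak, the auth service restart, the cache certificate expiry, the internal DNS resolver latency spike, the payment message queue certificate expiry, the storage node connection pool exhaustion

Direct effects: the API gateway memory leak, the cache certificate expiry, the payment message queue certificate expiry.
2 steps out: the storage node connection pool exhaustion, the internal DNS resolver latency spike.
3 steps out: the auth service restart.
Not reachable from it: the ingestion pipeline crash, the CDN node certificate expiry, the edge web server misconfiguration, the backup config service misconfiguration, the load balancer failover.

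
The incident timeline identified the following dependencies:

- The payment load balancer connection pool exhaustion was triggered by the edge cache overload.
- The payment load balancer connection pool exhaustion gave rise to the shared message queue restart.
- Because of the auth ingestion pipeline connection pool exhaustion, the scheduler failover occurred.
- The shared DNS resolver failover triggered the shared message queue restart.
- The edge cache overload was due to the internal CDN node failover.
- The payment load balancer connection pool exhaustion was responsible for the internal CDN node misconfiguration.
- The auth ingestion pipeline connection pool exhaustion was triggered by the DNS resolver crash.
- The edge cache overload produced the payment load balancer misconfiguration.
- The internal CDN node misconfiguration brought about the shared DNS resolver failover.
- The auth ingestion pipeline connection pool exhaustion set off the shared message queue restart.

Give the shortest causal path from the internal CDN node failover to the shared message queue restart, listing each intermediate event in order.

the internal CDN node failover → the edge cache overload → the payment load balancer connection pool exhaustion → the shared message queue restart

the internal CDN node failover → the edge cache overload
the edge cache overload → the payment load balancer connection pool exhaustion
the payment load balancer connection pool exhaustion → the shared message queue restart
Length: 3 steps.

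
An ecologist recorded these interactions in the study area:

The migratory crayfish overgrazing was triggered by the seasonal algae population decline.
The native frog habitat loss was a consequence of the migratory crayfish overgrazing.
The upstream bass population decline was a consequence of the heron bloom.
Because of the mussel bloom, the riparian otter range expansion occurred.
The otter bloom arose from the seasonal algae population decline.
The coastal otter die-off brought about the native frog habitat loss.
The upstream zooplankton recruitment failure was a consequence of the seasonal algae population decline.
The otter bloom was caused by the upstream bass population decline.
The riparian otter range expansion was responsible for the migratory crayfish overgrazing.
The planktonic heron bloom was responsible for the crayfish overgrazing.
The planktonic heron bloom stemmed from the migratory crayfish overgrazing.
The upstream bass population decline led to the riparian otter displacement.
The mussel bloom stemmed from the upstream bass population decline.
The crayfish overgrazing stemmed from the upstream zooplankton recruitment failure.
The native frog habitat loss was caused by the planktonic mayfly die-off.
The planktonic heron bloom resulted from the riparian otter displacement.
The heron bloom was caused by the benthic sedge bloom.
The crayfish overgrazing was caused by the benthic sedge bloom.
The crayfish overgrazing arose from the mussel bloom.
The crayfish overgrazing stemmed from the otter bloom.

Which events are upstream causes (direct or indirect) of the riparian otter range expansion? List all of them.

the benthic sedge bloom, the heron bloom, the mussel bloom, the upstream bass population decline

Immediate cause of the riparian otter range expansion: the mussel bloom.
Further upstream: the benthic sedge bloom, the heron bloom, the upstream bass population decline.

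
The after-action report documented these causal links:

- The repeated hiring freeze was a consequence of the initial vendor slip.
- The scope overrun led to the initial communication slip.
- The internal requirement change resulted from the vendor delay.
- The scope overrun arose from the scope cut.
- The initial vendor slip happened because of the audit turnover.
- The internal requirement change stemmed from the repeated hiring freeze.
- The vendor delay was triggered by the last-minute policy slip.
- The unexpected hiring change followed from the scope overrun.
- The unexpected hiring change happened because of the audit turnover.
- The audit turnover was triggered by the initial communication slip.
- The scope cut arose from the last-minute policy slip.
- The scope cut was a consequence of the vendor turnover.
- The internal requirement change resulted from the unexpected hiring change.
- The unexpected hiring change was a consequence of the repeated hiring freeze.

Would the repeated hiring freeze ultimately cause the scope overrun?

The repeated hiring freeze leads to the unexpected hiring change, the internal requirement change; the scope overrun is not among them.

No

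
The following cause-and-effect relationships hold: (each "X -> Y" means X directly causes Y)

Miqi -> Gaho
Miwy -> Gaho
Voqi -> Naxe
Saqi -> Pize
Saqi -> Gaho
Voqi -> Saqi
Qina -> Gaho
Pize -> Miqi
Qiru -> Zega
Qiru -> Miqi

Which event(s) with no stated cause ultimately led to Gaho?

Miwy, Qina, Qiru, Voqi

Tracing upstream from Gaho: Gaho ← Miqi ← Qiru.
A separate upstream branch: Gaho ← Saqi ← Voqi.
A separate upstream branch: Gaho ← Miwy.
A separate upstream branch: Gaho ← Qina.
Each of those chain origins has no stated cause.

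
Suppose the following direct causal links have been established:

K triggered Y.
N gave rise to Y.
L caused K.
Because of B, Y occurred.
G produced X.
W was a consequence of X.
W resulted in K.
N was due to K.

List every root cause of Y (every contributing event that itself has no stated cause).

B, G, L

Tracing upstream from Y: Y ← K ← W ← X ← G.
A separate upstream branch: Y ← K ← L.
A separate upstream branch: Y ← B.
Each of those chain origins has no stated cause.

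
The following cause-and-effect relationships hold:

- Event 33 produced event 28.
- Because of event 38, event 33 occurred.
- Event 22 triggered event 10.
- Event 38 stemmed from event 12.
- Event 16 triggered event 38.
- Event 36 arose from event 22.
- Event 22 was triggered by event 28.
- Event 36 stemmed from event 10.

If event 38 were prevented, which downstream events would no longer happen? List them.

event 10, event 22, event 28, event 33, event 36

Downstream of event 38: event 33, event 28, event 22, event 10, event 36.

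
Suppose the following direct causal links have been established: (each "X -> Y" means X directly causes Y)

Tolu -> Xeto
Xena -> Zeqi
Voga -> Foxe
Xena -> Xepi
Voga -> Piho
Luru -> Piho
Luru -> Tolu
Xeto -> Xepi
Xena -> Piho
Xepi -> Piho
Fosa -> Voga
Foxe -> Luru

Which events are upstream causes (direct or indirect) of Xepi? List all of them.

Fosa, Foxe, Luru, Tolu, Voga, Xena, Xeto

Immediate causes of Xepi: Xena, Xeto.
Further upstream: Fosa, Voga, Foxe, Luru, Tolu.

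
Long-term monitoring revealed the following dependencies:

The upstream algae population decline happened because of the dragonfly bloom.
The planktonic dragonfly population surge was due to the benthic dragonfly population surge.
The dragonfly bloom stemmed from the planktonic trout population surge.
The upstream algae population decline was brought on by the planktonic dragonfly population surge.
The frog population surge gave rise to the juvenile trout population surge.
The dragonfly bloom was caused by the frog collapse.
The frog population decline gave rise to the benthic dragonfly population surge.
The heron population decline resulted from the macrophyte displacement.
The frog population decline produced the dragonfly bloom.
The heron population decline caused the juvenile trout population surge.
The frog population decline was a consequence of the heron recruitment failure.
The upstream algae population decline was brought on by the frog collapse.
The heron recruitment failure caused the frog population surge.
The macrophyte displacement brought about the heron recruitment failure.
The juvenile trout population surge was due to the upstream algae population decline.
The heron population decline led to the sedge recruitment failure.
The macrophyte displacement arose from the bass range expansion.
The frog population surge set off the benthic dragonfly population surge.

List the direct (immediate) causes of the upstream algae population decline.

the dragonfly bloom, the frog collapse, the planktonic dragonfly population surge

Upstream contributors include the planktonic trout population surge, the bass range expansion, the macrophyte displacement, the heron recruitment failure, the frog population surge, the frog population decline, the benthic dragonfly population surge, but only the dragonfly bloom, the frog collapse, the planktonic dragonfly population surge feed directly into the upstream algae population decline.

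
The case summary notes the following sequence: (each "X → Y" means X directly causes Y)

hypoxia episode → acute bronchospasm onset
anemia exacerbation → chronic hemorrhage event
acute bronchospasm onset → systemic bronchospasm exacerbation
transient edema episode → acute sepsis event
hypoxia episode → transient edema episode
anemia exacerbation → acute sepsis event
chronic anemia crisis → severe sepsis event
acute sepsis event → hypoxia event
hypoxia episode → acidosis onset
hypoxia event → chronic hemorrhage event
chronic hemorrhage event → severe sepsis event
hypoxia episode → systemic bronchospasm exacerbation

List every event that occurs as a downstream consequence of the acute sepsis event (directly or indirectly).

Direct effects: the hypoxia event.
2 steps out: the chronic hemorrhage event.
3 steps out: the severe sepsis event.
Not reachable from it: the hypoxia episode, the acidosis onset, the anemia exacerbation, the acute bronchospasm onset, the transient edema episode, the systemic bronchospasm exacerbation, the chronic anemia crisis.

the chronic hemorrhage event, the hypoxia event, the severe sepsis event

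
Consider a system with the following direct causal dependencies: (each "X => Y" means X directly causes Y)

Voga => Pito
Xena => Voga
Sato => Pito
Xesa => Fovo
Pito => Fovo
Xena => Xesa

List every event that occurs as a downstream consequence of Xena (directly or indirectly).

Direct effects: Voga, Xesa.
2 steps out: Pito, Fovo.
Not reachable from it: Sato.

Fovo, Pito, Voga, Xesa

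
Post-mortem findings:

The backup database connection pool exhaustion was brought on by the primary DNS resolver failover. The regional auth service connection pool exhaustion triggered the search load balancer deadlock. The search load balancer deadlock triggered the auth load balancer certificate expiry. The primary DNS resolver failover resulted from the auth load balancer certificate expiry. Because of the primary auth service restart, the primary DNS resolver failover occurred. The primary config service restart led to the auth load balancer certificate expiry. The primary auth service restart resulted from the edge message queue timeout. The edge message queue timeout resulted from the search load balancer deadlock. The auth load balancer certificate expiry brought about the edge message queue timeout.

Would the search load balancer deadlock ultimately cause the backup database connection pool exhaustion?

There is a causal chain: the search load balancer deadlock → the auth load balancer certificate expiry → the primary DNS resolver failover → the backup database connection pool exhaustion.

Yes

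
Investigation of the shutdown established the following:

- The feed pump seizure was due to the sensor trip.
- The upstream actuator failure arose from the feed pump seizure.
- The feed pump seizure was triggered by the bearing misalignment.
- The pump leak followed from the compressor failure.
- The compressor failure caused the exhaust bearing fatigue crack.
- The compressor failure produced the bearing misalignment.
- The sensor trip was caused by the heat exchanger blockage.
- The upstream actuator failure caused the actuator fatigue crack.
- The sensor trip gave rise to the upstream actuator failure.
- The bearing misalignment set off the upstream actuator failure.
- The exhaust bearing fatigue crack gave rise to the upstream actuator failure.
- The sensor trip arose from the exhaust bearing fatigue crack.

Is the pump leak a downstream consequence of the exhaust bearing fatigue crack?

No

The exhaust bearing fatigue crack leads to the sensor trip, the feed pump seizure, the upstream actuator failure, the actuator fatigue crack; the pump leak is not among them.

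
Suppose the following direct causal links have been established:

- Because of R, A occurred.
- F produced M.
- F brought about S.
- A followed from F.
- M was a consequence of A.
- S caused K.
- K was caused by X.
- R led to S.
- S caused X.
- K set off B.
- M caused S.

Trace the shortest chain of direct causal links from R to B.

R → S → K → B

R → S
S → K
K → B
Length: 3 steps.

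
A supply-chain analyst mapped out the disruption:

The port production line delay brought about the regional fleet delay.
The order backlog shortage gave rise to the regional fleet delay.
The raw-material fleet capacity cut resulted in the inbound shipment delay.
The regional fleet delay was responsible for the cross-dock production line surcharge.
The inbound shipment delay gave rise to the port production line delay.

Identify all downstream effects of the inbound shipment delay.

Direct effects: the port production line delay.
2 steps out: the regional fleet delay.
3 steps out: the cross-dock production line surcharge.
Not reachable from it: the raw-material fleet capacity cut, the order backlog shortage.

the cross-dock production line surcharge, the port production line delay, the regional fleet delay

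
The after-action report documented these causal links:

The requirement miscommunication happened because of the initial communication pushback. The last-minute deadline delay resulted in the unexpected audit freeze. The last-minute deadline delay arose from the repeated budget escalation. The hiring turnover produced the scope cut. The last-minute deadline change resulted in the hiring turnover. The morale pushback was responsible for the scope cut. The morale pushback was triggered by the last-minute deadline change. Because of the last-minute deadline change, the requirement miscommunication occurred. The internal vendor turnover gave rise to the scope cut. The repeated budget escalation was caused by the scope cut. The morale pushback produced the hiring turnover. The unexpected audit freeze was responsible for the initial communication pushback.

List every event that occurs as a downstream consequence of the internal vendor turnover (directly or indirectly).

the initial communication pushback, the last-minute deadline delay, the repeated budget escalation, the requirement miscommunication, the scope cut, the unexpected audit freeze

Direct effects: the scope cut.
2 steps out: the repeated budget escalation.
3 steps out: the last-minute deadline delay.
4 steps out: the unexpected audit freeze.
5 steps out: the initial communication pushback.
6 steps out: the requirement miscommunication.
Not reachable from it: the last-minute deadline change, the morale pushback, the hiring turnover.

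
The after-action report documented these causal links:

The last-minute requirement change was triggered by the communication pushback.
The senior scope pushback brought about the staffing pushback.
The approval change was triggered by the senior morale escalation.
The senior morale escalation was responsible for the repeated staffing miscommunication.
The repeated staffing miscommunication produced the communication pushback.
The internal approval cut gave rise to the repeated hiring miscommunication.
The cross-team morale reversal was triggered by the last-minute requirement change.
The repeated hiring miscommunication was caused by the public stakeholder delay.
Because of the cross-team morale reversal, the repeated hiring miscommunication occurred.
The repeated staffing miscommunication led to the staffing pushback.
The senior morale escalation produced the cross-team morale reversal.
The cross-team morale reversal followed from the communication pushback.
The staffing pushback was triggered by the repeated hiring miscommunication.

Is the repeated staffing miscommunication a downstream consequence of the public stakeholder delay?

The public stakeholder delay leads to the repeated hiring miscommunication, the staffing pushback; the repeated staffing miscommunication is not among them.

No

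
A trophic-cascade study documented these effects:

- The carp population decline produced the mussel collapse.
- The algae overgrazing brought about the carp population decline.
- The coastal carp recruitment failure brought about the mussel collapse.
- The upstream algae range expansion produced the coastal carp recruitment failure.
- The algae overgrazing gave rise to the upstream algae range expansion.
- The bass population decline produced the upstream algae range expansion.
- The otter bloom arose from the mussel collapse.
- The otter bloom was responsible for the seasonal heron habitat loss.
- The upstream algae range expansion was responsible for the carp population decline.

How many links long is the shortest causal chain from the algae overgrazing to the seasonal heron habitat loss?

4

Shortest chain: the algae overgrazing → the carp population decline → the mussel collapse → the otter bloom → the seasonal heron habitat loss.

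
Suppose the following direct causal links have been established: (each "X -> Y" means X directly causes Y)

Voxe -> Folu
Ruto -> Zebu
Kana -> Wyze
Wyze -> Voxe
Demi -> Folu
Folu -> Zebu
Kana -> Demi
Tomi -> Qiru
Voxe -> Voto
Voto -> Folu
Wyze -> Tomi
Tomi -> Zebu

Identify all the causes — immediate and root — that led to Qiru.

Immediate cause of Qiru: Tomi.
Further upstream: Kana, Wyze.

Kana, Tomi, Wyze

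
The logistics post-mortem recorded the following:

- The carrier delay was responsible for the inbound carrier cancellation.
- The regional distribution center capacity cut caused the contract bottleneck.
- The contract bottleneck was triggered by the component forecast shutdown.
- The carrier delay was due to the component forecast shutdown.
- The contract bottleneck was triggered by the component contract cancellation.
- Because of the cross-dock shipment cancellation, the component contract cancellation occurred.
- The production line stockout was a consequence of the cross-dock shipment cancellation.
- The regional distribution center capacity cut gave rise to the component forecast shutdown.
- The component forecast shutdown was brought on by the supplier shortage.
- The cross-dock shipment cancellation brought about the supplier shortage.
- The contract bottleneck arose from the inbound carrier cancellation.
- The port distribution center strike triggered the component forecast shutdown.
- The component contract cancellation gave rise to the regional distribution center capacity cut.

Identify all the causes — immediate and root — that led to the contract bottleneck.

the carrier delay, the component contract cancellation, the component forecast shutdown, the cross-dock shipment cancellation, the inbound carrier cancellation, the port distribution center strike, the regional distribution center capacity cut, the supplier shortage

Immediate causes of the contract bottleneck: the component contract cancellation, the regional distribution center capacity cut, the component forecast shutdown, the inbound carrier cancellation.
Further upstream: the cross-dock shipment cancellation, the supplier shortage, the carrier delay, the port distribution center strike.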